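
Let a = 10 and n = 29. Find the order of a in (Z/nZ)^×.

28

ord(10) | φ(29) = 29 − 1 = 28 = 2^2 · 7.
Divisors of 28: 1, 2, 4, 7, 14, 28.
Test each divisor d:
10^1 ≡ 10
10^2 ≡ 13
10^4 ≡ 24
10^7 ≡ 17
10^14 ≡ 28
10^28 ≡ 1
Therefore the multiplicative order of 10 modulo 29 is 28.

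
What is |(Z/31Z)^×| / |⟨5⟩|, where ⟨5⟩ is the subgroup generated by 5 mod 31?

Since 5 ∈ (Z/31Z)^×, its order divides φ(31) = 31 − 1 = 30 = 2 · 3 · 5.
Divisors of 30: 1, 2, 3, 5, 6, 10, 15, 30.
Evaluate successive powers at the divisors of 30:
5^1 ≡ 5 (mod 31)
5^2 ≡ 25 (mod 31)
5^3 ≡ 1 (mod 31) ✓
The order of 5 is 3, so the subgroup it generates has 3 elements.
[(Z/31Z)^× : ⟨5⟩] = 30/3 = 10.

10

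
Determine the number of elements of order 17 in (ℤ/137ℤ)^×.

φ(137) = 137 − 1 = 136 = 2^3 · 17.
In a cyclic group of order 136, there are φ(d) elements of order d for each divisor d of 136, and zero for non-divisors.
17 | 136, and φ(17) = 17 − 1 = 16.

16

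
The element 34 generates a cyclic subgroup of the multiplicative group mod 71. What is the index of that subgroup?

5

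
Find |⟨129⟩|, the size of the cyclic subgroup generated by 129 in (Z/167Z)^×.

166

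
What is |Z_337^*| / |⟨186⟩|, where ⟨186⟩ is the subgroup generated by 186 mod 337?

1

Since 186 ∈ (Z/337Z)^×, its order divides φ(337) = 337 − 1 = 336 = 2^4 · 3 · 7.
Divisors of 336: 1, 2, 3, 4, 6, 7, 8, 12, 14, 16, 21, 24, 28, 42, 48, 56, 84, 112, 168, 336.
Test each divisor d:
186^1 ≡ 186 (mod 337)
186^2 ≡ 222 (mod 337)
186^3 ≡ 178 (mod 337)
186^4 ≡ 82 (mod 337)
186^6 ≡ 6 (mod 337)
186^7 ≡ 105 (mod 337)
186^8 ≡ 321 (mod 337)
186^12 ≡ 36 (mod 337)
186^14 ≡ 241 (mod 337)
186^16 ≡ 256 (mod 337)
186^21 ≡ 30 (mod 337)
186^24 ≡ 285 (mod 337)
186^28 ≡ 117 (mod 337)
186^42 ≡ 226 (mod 337)
186^48 ≡ 8 (mod 337)
186^56 ≡ 209 (mod 337)
186^84 ≡ 189 (mod 337)
186^112 ≡ 208 (mod 337)
186^168 ≡ 336 (mod 337)
186^336 ≡ 1 (mod 337) ✓
Thus |⟨186⟩| = ord(186) = 336.
Index = |(Z/337Z)^×| / |⟨186⟩| = 336 / 336 = 1.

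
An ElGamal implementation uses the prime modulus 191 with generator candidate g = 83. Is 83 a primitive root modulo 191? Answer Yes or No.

φ(191) = 191 − 1 = 190 = 2 · 5 · 19.
Test 83^(190/q) mod 191 for each prime factor q of 190:
83^95 ≡ 190 (mod 191)  [q = 2: ≢ 1 ✓]
83^38 ≡ 39 (mod 191)  [q = 5: ≢ 1 ✓]
83^10 ≡ 180 (mod 191)  [q = 19: ≢ 1 ✓]
Every test exponent gives a nontrivial residue, hence 83 generates the full group.

Yes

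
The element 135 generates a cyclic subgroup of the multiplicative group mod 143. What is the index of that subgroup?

ord(135) | φ(143) = φ(11·13) = (11−1)·(13−1) = 10·12 = 120 = 2^3 · 3 · 5.
Divisors of 120: 1, 2, 3, 4, 5, 6, 8, 10, 12, 15, 20, 24, 30, 40, 60, 120.
Evaluate successive powers at the divisors of 120:
135^1 ≡ 135 (mod 143)
135^2 ≡ 64 (mod 143)
135^3 ≡ 60 (mod 143)
135^4 ≡ 92 (mod 143)
135^5 ≡ 122 (mod 143)
135^6 ≡ 25 (mod 143)
135^8 ≡ 27 (mod 143)
135^10 ≡ 12 (mod 143)
135^12 ≡ 53 (mod 143)
135^15 ≡ 34 (mod 143)
135^20 ≡ 1 (mod 143) ✓
Thus |⟨135⟩| = ord(135) = 20.
[(Z/143Z)^× : ⟨135⟩] = 120/20 = 6.

6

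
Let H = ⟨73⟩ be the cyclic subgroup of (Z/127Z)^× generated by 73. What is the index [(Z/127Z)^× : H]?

The order of 73 must divide φ(127) = 127 − 1 = 126 = 2 · 3^2 · 7.
Divisors of 126: 1, 2, 3, 6, 7, 9, 14, 18, 21, 42, 63, 126.
Test each divisor d:
73^1 ≡ 73
73^2 ≡ 122
73^3 ≡ 16
73^6 ≡ 2
73^7 ≡ 19
73^9 ≡ 32
73^14 ≡ 107
73^18 ≡ 8
73^21 ≡ 1
Thus |⟨73⟩| = ord(73) = 21.
[(Z/127Z)^× : ⟨73⟩] = 126/21 = 6.

6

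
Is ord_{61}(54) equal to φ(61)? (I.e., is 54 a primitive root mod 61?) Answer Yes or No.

Yes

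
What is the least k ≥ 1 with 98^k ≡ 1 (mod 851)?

By Lagrange's theorem, ord_851(98) divides φ(851) = φ(23·37) = (23−1)·(37−1) = 22·36 = 792 = 2^3 · 3^2 · 11.
Divisors of 792: 1, 2, 3, 4, 6, 8, 9, 11, 12, 18, 22, 24, 33, 36, 44, 66, 72, 88, 99, 132, 198, 264, 396, 792.
Compute 98^d (mod 851) for the divisors d until we hit 1:
98^1 ≡ 98 (mod 851)
98^2 ≡ 243 (mod 851)
98^3 ≡ 837 (mod 851)
98^4 ≡ 330 (mod 851)
98^6 ≡ 196 (mod 851)
98^8 ≡ 823 (mod 851)
98^9 ≡ 660 (mod 851)
98^11 ≡ 392 (mod 851)
98^12 ≡ 121 (mod 851)
98^18 ≡ 739 (mod 851)
98^22 ≡ 484 (mod 851)
98^24 ≡ 174 (mod 851)
98^33 ≡ 806 (mod 851)
98^36 ≡ 630 (mod 851)
98^44 ≡ 231 (mod 851)
98^66 ≡ 323 (mod 851)
98^72 ≡ 334 (mod 851)
98^88 ≡ 599 (mod 851)
98^99 ≡ 783 (mod 851)
98^132 ≡ 507 (mod 851)
98^198 ≡ 369 (mod 851)
98^264 ≡ 47 (mod 851)
98^396 ≡ 1 (mod 851) ✓
Hence ord(98) = 396.

396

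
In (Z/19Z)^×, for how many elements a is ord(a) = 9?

6

φ(19) = 19 − 1 = 18 = 2 · 3^2.
In a cyclic group of order 18, there are φ(d) elements of order d for each divisor d of 18, and zero for non-divisors.
9 = 3^2 divides 18, and φ(9) = 6.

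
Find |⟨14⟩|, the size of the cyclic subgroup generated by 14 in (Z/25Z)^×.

10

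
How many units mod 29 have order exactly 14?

φ(29) = 29 − 1 = 28 = 2^2 · 7.
In a cyclic group of order 28, there are φ(d) elements of order d for each divisor d of 28, and zero for non-divisors.
14 = 2 · 7 divides 28, and φ(14) = 6.

6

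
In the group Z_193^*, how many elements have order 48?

φ(193) = 193 − 1 = 192 = 2^6 · 3.
In a cyclic group of order 192, there are φ(d) elements of order d for each divisor d of 192, and zero for non-divisors.
48 = 2^4 · 3 divides 192, and φ(48) = 16.

16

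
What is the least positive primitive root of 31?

φ(31) = 31 − 1 = 30 = 2 · 3 · 5.
g is a primitive root iff g^(30/q) ≢ 1 (mod 31) for each prime q ∈ {2, 3, 5}.
g = 2: 2^15 ≡ 1 — hits 1, so not a primitive root.
g = 3: 3^15 ≡ 30; 3^10 ≡ 25; 3^6 ≡ 16 — none is 1, so 3 is a primitive root.
Hence the least primitive root of 31 is 3.

3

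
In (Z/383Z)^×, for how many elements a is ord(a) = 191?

190

φ(383) = 383 − 1 = 382 = 2 · 191.
Since (Z/383Z)^× is cyclic of order 382, the number of elements of order d is φ(d) when d | 382 and 0 otherwise.
191 | 382, and φ(191) = 191 − 1 = 190.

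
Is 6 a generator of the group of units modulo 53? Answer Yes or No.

φ(53) = 53 − 1 = 52 = 2^2 · 13.
Test 6^(52/q) mod 53 for each prime factor q of 52:
6^26 ≡ 1 (mod 53)  [q = 2: ≡ 1 ✗]
6^4 ≡ 24 (mod 53)  [q = 13: ≢ 1 ✓]
The check at q = 2 fails, so 6 generates a proper subgroup.

No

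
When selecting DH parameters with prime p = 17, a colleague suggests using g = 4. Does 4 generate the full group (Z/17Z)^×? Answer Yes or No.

φ(17) = 17 − 1 = 16 = 2^4.
4 is a primitive root mod 17 iff 4^(φ(17)/q) ≢ 1 for every prime q | φ(17), i.e. q ∈ {2}.
4^8 ≡ 1 (mod 17)  [q = 2: ≡ 1 ✗]
Since 4^8 ≡ 1, the order of 4 divides 8 < 16, so 4 is not a primitive root.

No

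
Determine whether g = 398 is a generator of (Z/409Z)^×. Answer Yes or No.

φ(409) = 409 − 1 = 408 = 2^3 · 3 · 17.
An element g generates (Z/409Z)^× iff g^(408/q) ≢ 1 (mod 409) for each prime q ∈ {2, 3, 17}.
398^204 ≡ 408 (mod 409)  [q = 2: ≢ 1 ✓]
398^136 ≡ 1 (mod 409)  [q = 3: ≡ 1 ✗]
398^24 ≡ 25 (mod 409)  [q = 17: ≢ 1 ✓]
398^136 ≡ 1 shows ord(398) | 136, strictly less than φ(409); not a primitive root.

No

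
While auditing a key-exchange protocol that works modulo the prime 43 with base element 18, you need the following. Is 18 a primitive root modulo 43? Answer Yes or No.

Yes

φ(43) = 43 − 1 = 42 = 2 · 3 · 7.
An element g generates (Z/43Z)^× iff g^(42/q) ≢ 1 (mod 43) for each prime q ∈ {2, 3, 7}.
18^21 ≡ 42 (mod 43)  [q = 2: ≢ 1 ✓]
18^14 ≡ 6 (mod 43)  [q = 3: ≢ 1 ✓]
18^6 ≡ 41 (mod 43)  [q = 7: ≢ 1 ✓]
None equal 1, so ord_43(18) = 42: 18 is a primitive root.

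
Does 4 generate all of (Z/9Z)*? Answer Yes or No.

No

φ(9) = φ(3^2) = 3·(3−1) = 6 = 2 · 3.
An element g generates (Z/9Z)^× iff g^(6/q) ≢ 1 (mod 9) for each prime q ∈ {2, 3}.
4^3 ≡ 1 (mod 9)  [q = 2: ≡ 1 ✗]
4^2 ≡ 7 (mod 9)  [q = 3: ≢ 1 ✓]
The check at q = 2 fails, so 4 generates a proper subgroup.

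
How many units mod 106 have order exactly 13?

12

φ(106) = φ(2)·φ(53) = 1·52 = 52 = 2^2 · 13.
In a cyclic group of order 52, there are φ(d) elements of order d for each divisor d of 52, and zero for non-divisors.
13 | 52, and φ(13) = 13 − 1 = 12.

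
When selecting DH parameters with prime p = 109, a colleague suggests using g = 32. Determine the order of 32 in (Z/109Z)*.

By Lagrange's theorem, ord_109(32) divides φ(109) = 109 − 1 = 108 = 2^2 · 3^3.
Divisors of 108: 1, 2, 3, 4, 6, 9, 12, 18, 27, 36, 54, 108.
Compute 32^d (mod 109) for the divisors d until we hit 1:
32^1 ≡ 32 (mod 109)
32^2 ≡ 43 (mod 109)
32^3 ≡ 68 (mod 109)
32^4 ≡ 105 (mod 109)
32^6 ≡ 46 (mod 109)
32^9 ≡ 76 (mod 109)
32^12 ≡ 45 (mod 109)
32^18 ≡ 108 (mod 109)
32^27 ≡ 33 (mod 109)
32^36 ≡ 1 (mod 109) ✓
Hence ord(32) = 36.

36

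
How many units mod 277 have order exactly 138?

44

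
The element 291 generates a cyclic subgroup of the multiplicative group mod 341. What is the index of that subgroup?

10

ord(291) | φ(341) = φ(11·31) = (11−1)·(31−1) = 10·30 = 300 = 2^2 · 3 · 5^2.
Divisors of 300: 1, 2, 3, 4, 5, 6, 10, 12, 15, 20, 25, 30, 50, 60, 75, 100, 150, 300.
Test each divisor d:
291^1 ≡ 291 (mod 341)
291^2 ≡ 113 (mod 341)
291^3 ≡ 147 (mod 341)
291^4 ≡ 152 (mod 341)
291^5 ≡ 243 (mod 341)
291^6 ≡ 126 (mod 341)
291^10 ≡ 56 (mod 341)
291^12 ≡ 190 (mod 341)
291^15 ≡ 309 (mod 341)
291^20 ≡ 67 (mod 341)
291^25 ≡ 254 (mod 341)
291^30 ≡ 1 (mod 341) ✓
Thus |⟨291⟩| = ord(291) = 30.
Index = |(Z/341Z)^×| / |⟨291⟩| = 300 / 30 = 10.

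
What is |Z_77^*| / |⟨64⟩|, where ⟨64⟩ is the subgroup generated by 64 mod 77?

12

ord(64) | φ(77) = φ(7·11) = (7−1)·(11−1) = 6·10 = 60 = 2^2 · 3 · 5.
Divisors of 60: 1, 2, 3, 4, 5, 6, 10, 12, 15, 20, 30, 60.
Check 64^d mod 77 for each divisor in increasing order:
64^1 ≡ 64 (mod 77)
64^2 ≡ 15 (mod 77)
64^3 ≡ 36 (mod 77)
64^4 ≡ 71 (mod 77)
64^5 ≡ 1 (mod 77) ✓
Thus |⟨64⟩| = ord(64) = 5.
Index = |(Z/77Z)^×| / |⟨64⟩| = 60 / 5 = 12.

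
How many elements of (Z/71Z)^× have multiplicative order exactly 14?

6

φ(71) = 71 − 1 = 70 = 2 · 5 · 7.
In a cyclic group of order 70, there are φ(d) elements of order d for each divisor d of 70, and zero for non-divisors.
14 = 2 · 7 divides 70, and φ(14) = 6.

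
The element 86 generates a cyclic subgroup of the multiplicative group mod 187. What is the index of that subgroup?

32

The order of 86 must divide φ(187) = φ(11·17) = (11−1)·(17−1) = 10·16 = 160 = 2^5 · 5.
Divisors of 160: 1, 2, 4, 5, 8, 10, 16, 20, 32, 40, 80, 160.
Evaluate successive powers at the divisors of 160:
86^1 ≡ 86 (mod 187)
86^2 ≡ 103 (mod 187)
86^4 ≡ 137 (mod 187)
86^5 ≡ 1 (mod 187) ✓
The order of 86 is 5, so the subgroup it generates has 5 elements.
The index is φ(187) / ord(86) = 160 / 5 = 32.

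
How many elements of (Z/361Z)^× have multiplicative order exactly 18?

6

φ(361) = φ(19^2) = 19·(19−1) = 342 = 2 · 3^2 · 19.
Since (Z/361Z)^× is cyclic of order 342, the number of elements of order d is φ(d) when d | 342 and 0 otherwise.
18 = 2 · 3^2 divides 342, and φ(18) = 6.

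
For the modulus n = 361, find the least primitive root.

2

φ(361) = φ(19^2) = 19·(19−1) = 342 = 2 · 3^2 · 19.
Test candidates g = 2, 3, … against the prime factors q ∈ {2, 3, 19} of φ(361): g is a generator iff g^(342/q) ≢ 1 for every such q.
g = 2: 2^171 ≡ 360; 2^114 ≡ 292; 2^18 ≡ 58 — none is 1, so 2 is a primitive root.
Hence the least primitive root of 361 is 2.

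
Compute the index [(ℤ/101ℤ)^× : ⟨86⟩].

1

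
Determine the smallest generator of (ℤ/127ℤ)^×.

3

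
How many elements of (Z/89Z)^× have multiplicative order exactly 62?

0

φ(89) = 89 − 1 = 88 = 2^3 · 11.
(Z/89Z)^× is cyclic (|G| = 88); a cyclic group of order m has exactly φ(d) elements of each order d | m, and none otherwise.
Since 62 ∤ 88, the count is 0.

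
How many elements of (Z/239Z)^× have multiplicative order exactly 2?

1

φ(239) = 239 − 1 = 238 = 2 · 7 · 17.
Since (Z/239Z)^× is cyclic of order 238, the number of elements of order d is φ(d) when d | 238 and 0 otherwise.
2 | 238, and φ(2) = 2 − 1 = 1.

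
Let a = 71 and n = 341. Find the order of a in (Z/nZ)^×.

15

The order of 71 must divide φ(341) = φ(11·31) = (11−1)·(31−1) = 10·30 = 300 = 2^2 · 3 · 5^2.
Divisors of 300: 1, 2, 3, 4, 5, 6, 10, 12, 15, 20, 25, 30, 50, 60, 75, 100, 150, 300.
Test each divisor d:
71^1 ≡ 71 (mod 341)
71^2 ≡ 267 (mod 341)
71^3 ≡ 202 (mod 341)
71^4 ≡ 20 (mod 341)
71^5 ≡ 56 (mod 341)
71^6 ≡ 225 (mod 341)
71^10 ≡ 67 (mod 341)
71^12 ≡ 157 (mod 341)
71^15 ≡ 1 (mod 341) ✓
Therefore the multiplicative order of 71 modulo 341 is 15.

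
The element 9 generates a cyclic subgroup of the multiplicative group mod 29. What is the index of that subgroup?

2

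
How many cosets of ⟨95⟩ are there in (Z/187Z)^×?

2

The order of 95 must divide φ(187) = φ(11·17) = (11−1)·(17−1) = 10·16 = 160 = 2^5 · 5.
Divisors of 160: 1, 2, 4, 5, 8, 10, 16, 20, 32, 40, 80, 160.
Compute 95^d (mod 187) for the divisors d until we hit 1:
95^1 ≡ 95 (mod 187)
95^2 ≡ 49 (mod 187)
95^4 ≡ 157 (mod 187)
95^5 ≡ 142 (mod 187)
95^8 ≡ 152 (mod 187)
95^10 ≡ 155 (mod 187)
95^16 ≡ 103 (mod 187)
95^20 ≡ 89 (mod 187)
95^32 ≡ 137 (mod 187)
95^40 ≡ 67 (mod 187)
95^80 ≡ 1 (mod 187) ✓
Thus |⟨95⟩| = ord(95) = 80.
[(Z/187Z)^× : ⟨95⟩] = 160/80 = 2.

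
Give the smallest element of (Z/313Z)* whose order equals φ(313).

10

φ(313) = 313 − 1 = 312 = 2^3 · 3 · 13.
Test candidates g = 2, 3, … against the prime factors q ∈ {2, 3, 13} of φ(313): g is a generator iff g^(312/q) ≢ 1 for every such q.
g = 2: 2^156 ≡ 1 — hits 1, so not a primitive root.
g = 3: 3^156 ≡ 1 — hits 1, so not a primitive root.
g = 4: 4^156 ≡ 1 — hits 1, so not a primitive root.
g = 5: 5^156 ≡ 312; 5^104 ≡ 1 — hits 1, so not a primitive root.
g = 6: 6^156 ≡ 1 — hits 1, so not a primitive root.
g = 7: 7^156 ≡ 312; 7^104 ≡ 1 — hits 1, so not a primitive root.
g = 8: 8^156 ≡ 1 — hits 1, so not a primitive root.
g = 9: 9^156 ≡ 1 — hits 1, so not a primitive root.
g = 10: 10^156 ≡ 312; 10^104 ≡ 214; 10^24 ≡ 103 — none is 1, so 10 is a primitive root.
The smallest primitive root modulo 313 is 10.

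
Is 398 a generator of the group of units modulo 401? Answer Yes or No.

φ(401) = 401 − 1 = 400 = 2^4 · 5^2.
An element g generates (Z/401Z)^× iff g^(400/q) ≢ 1 (mod 401) for each prime q ∈ {2, 5}.
398^200 ≡ 400 (mod 401)  [q = 2: ≢ 1 ✓]
398^80 ≡ 72 (mod 401)  [q = 5: ≢ 1 ✓]
None equal 1, so ord_401(398) = 400: 398 is a primitive root.

Yes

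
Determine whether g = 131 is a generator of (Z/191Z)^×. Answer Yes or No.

Yes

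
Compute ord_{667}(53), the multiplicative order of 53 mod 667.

154

The order of 53 must divide φ(667) = φ(23·29) = (23−1)·(29−1) = 22·28 = 616 = 2^3 · 7 · 11.
Divisors of 616: 1, 2, 4, 7, 8, 11, 14, 22, 28, 44, 56, 77, 88, 154, 308, 616.
Compute 53^d (mod 667) for the divisors d until we hit 1:
53^1 ≡ 53
53^2 ≡ 141
53^4 ≡ 538
53^7 ≡ 465
53^8 ≡ 633
53^11 ≡ 45
53^14 ≡ 117
53^22 ≡ 24
53^28 ≡ 349
53^44 ≡ 576
53^56 ≡ 407
53^77 ≡ 436
53^88 ≡ 277
53^154 ≡ 1
Therefore the multiplicative order of 53 modulo 667 is 154.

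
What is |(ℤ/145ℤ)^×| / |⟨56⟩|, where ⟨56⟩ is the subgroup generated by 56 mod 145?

Since 56 ∈ (Z/145Z)^×, its order divides φ(145) = φ(5·29) = (5−1)·(29−1) = 4·28 = 112 = 2^4 · 7.
Divisors of 112: 1, 2, 4, 7, 8, 14, 16, 28, 56, 112.
Test each divisor d:
56^1 ≡ 56 (mod 145)
56^2 ≡ 91 (mod 145)
56^4 ≡ 16 (mod 145)
56^7 ≡ 46 (mod 145)
56^8 ≡ 111 (mod 145)
56^14 ≡ 86 (mod 145)
56^16 ≡ 141 (mod 145)
56^28 ≡ 1 (mod 145) ✓
The order of 56 is 28, so the subgroup it generates has 28 elements.
[(Z/145Z)^× : ⟨56⟩] = 112/28 = 4.

4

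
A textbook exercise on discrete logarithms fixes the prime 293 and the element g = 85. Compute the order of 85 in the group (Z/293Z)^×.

292

The order of 85 must divide φ(293) = 293 − 1 = 292 = 2^2 · 73.
Divisors of 292: 1, 2, 4, 73, 146, 292.
Check 85^d mod 293 for each divisor in increasing order:
85^1 ≡ 85 (mod 293)
85^2 ≡ 193 (mod 293)
85^4 ≡ 38 (mod 293)
85^73 ≡ 138 (mod 293)
85^146 ≡ 292 (mod 293)
85^292 ≡ 1 (mod 293) ✓
Therefore the multiplicative order of 85 modulo 293 is 292.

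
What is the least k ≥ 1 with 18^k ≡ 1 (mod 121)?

110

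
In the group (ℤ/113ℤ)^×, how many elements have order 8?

4

φ(113) = 113 − 1 = 112 = 2^4 · 7.
(Z/113Z)^× is cyclic (|G| = 112); a cyclic group of order m has exactly φ(d) elements of each order d | m, and none otherwise.
8 = 2^3 divides 112, and φ(8) = 4.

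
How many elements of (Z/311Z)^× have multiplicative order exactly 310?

φ(311) = 311 − 1 = 310 = 2 · 5 · 31.
In a cyclic group of order 310, there are φ(d) elements of order d for each divisor d of 310, and zero for non-divisors.
310 = 2 · 5 · 31 divides 310, and φ(310) = 120.

120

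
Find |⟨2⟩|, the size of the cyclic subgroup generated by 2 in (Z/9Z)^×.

6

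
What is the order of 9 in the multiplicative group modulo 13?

3

ord(9) | φ(13) = 13 − 1 = 12 = 2^2 · 3.
Divisors of 12: 1, 2, 3, 4, 6, 12.
Test each divisor d:
9^1 ≡ 9
9^2 ≡ 3
9^3 ≡ 1
So ord_13(9) = 3.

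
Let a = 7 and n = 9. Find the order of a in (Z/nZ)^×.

ord(7) | φ(9) = φ(3^2) = 3·(3−1) = 6 = 2 · 3.
Divisors of 6: 1, 2, 3, 6.
Evaluate successive powers at the divisors of 6:
7^1 ≡ 7 (mod 9)
7^2 ≡ 4 (mod 9)
7^3 ≡ 1 (mod 9) ✓
The smallest such exponent is 3, so the order of 7 is 3.

3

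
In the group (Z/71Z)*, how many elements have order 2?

φ(71) = 71 − 1 = 70 = 2 · 5 · 7.
In a cyclic group of order 70, there are φ(d) elements of order d for each divisor d of 70, and zero for non-divisors.
2 | 70, and φ(2) = 2 − 1 = 1.

1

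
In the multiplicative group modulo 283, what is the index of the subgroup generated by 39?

3

By Lagrange's theorem, ord_283(39) divides φ(283) = 283 − 1 = 282 = 2 · 3 · 47.
Divisors of 282: 1, 2, 3, 6, 47, 94, 141, 282.
Check 39^d mod 283 for each divisor in increasing order:
39^1 ≡ 39 (mod 283)
39^2 ≡ 106 (mod 283)
39^3 ≡ 172 (mod 283)
39^6 ≡ 152 (mod 283)
39^47 ≡ 282 (mod 283)
39^94 ≡ 1 (mod 283) ✓
So ord_283(39) = 94, hence |⟨39⟩| = 94.
Index = |(Z/283Z)^×| / |⟨39⟩| = 282 / 94 = 3.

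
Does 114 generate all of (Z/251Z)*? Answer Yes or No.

No

φ(251) = 251 − 1 = 250 = 2 · 5^3.
Test 114^(250/q) mod 251 for each prime factor q of 250:
114^125 ≡ 1 (mod 251)  [q = 2: ≡ 1 ✗]
114^50 ≡ 149 (mod 251)  [q = 5: ≢ 1 ✓]
Since 114^125 ≡ 1, the order of 114 divides 125 < 250, so 114 is not a primitive root.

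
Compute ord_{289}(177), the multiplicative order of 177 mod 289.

Since 177 ∈ (Z/289Z)^×, its order divides φ(289) = φ(17^2) = 17·(17−1) = 272 = 2^4 · 17.
Divisors of 272: 1, 2, 4, 8, 16, 17, 34, 68, 136, 272.
Compute 177^d (mod 289) for the divisors d until we hit 1:
177^1 ≡ 177
177^2 ≡ 117
177^4 ≡ 106
177^8 ≡ 254
177^16 ≡ 69
177^17 ≡ 75
177^34 ≡ 134
177^68 ≡ 38
177^136 ≡ 288
177^272 ≡ 1
The smallest such exponent is 272, so the order of 177 is 272.

272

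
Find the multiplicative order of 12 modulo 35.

12

The order of 12 must divide φ(35) = φ(5·7) = (5−1)·(7−1) = 4·6 = 24 = 2^3 · 3.
Divisors of 24: 1, 2, 3, 4, 6, 8, 12, 24.
Test each divisor d:
12^1 ≡ 12 (mod 35)
12^2 ≡ 4 (mod 35)
12^3 ≡ 13 (mod 35)
12^4 ≡ 16 (mod 35)
12^6 ≡ 29 (mod 35)
12^8 ≡ 11 (mod 35)
12^12 ≡ 1 (mod 35) ✓
Hence ord(12) = 12.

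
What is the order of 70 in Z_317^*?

Since 70 ∈ (Z/317Z)^×, its order divides φ(317) = 317 − 1 = 316 = 2^2 · 79.
Divisors of 316: 1, 2, 4, 79, 158, 316.
Compute 70^d (mod 317) for the divisors d until we hit 1:
70^1 ≡ 70
70^2 ≡ 145
70^4 ≡ 103
70^79 ≡ 316
70^158 ≡ 1
So ord_317(70) = 158.

158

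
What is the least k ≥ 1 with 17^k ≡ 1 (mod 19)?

The order of 17 must divide φ(19) = 19 − 1 = 18 = 2 · 3^2.
Divisors of 18: 1, 2, 3, 6, 9, 18.
Evaluate successive powers at the divisors of 18:
17^1 ≡ 17 (mod 19)
17^2 ≡ 4 (mod 19)
17^3 ≡ 11 (mod 19)
17^6 ≡ 7 (mod 19)
17^9 ≡ 1 (mod 19) ✓
Hence ord(17) = 9.

9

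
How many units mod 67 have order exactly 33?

20

φ(67) = 67 − 1 = 66 = 2 · 3 · 11.
(Z/67Z)^× is cyclic (|G| = 66); a cyclic group of order m has exactly φ(d) elements of each order d | m, and none otherwise.
33 = 3 · 11 divides 66, and φ(33) = 20.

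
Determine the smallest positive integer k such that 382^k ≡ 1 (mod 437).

The order of 382 must divide φ(437) = φ(19·23) = (19−1)·(23−1) = 18·22 = 396 = 2^2 · 3^2 · 11.
Divisors of 396: 1, 2, 3, 4, 6, 9, 11, 12, 18, 22, 33, 36, 44, 66, 99, 132, 198, 396.
Check 382^d mod 437 for each divisor in increasing order:
382^1 ≡ 382
382^2 ≡ 403
382^3 ≡ 122
382^4 ≡ 282
382^6 ≡ 26
382^9 ≡ 113
382^11 ≡ 91
382^12 ≡ 239
382^18 ≡ 96
382^22 ≡ 415
382^33 ≡ 183
382^36 ≡ 39
382^44 ≡ 47
382^66 ≡ 277
382^99 ≡ 436
382^132 ≡ 254
382^198 ≡ 1
So ord_437(382) = 198.

198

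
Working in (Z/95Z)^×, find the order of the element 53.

36

Since 53 ∈ (Z/95Z)^×, its order divides φ(95) = φ(5·19) = (5−1)·(19−1) = 4·18 = 72 = 2^3 · 3^2.
Divisors of 72: 1, 2, 3, 4, 6, 8, 9, 12, 18, 24, 36, 72.
Evaluate successive powers at the divisors of 72:
53^1 ≡ 53 (mod 95)
53^2 ≡ 54 (mod 95)
53^3 ≡ 12 (mod 95)
53^4 ≡ 66 (mod 95)
53^6 ≡ 49 (mod 95)
53^8 ≡ 81 (mod 95)
53^9 ≡ 18 (mod 95)
53^12 ≡ 26 (mod 95)
53^18 ≡ 39 (mod 95)
53^24 ≡ 11 (mod 95)
53^36 ≡ 1 (mod 95) ✓
So ord_95(53) = 36.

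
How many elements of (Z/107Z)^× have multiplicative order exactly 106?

52

φ(107) = 107 − 1 = 106 = 2 · 53.
Since (Z/107Z)^× is cyclic of order 106, the number of elements of order d is φ(d) when d | 106 and 0 otherwise.
106 = 2 · 53 divides 106, and φ(106) = 52.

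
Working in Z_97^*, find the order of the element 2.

ord(2) | φ(97) = 97 − 1 = 96 = 2^5 · 3.
Divisors of 96: 1, 2, 3, 4, 6, 8, 12, 16, 24, 32, 48, 96.
Evaluate successive powers at the divisors of 96:
2^1 ≡ 2 (mod 97)
2^2 ≡ 4 (mod 97)
2^3 ≡ 8 (mod 97)
2^4 ≡ 16 (mod 97)
2^6 ≡ 64 (mod 97)
2^8 ≡ 62 (mod 97)
2^12 ≡ 22 (mod 97)
2^16 ≡ 61 (mod 97)
2^24 ≡ 96 (mod 97)
2^32 ≡ 35 (mod 97)
2^48 ≡ 1 (mod 97) ✓
So ord_97(2) = 48.

48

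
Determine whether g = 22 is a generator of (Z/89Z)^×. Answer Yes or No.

No

φ(89) = 89 − 1 = 88 = 2^3 · 11.
An element g generates (Z/89Z)^× iff g^(88/q) ≢ 1 (mod 89) for each prime q ∈ {2, 11}.
22^44 ≡ 1 (mod 89)  [q = 2: ≡ 1 ✗]
22^8 ≡ 64 (mod 89)  [q = 11: ≢ 1 ✓]
The check at q = 2 fails, so 22 generates a proper subgroup.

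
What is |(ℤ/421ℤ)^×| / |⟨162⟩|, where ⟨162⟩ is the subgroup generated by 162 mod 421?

21

ord(162) | φ(421) = 421 − 1 = 420 = 2^2 · 3 · 5 · 7.
Divisors of 420: 1, 2, 3, 4, 5, 6, 7, 10, 12, 14, 15, 20, 21, 28, 30, 35, 42, 60, 70, 84, 105, 140, 210, 420.
Check 162^d mod 421 for each divisor in increasing order:
162^1 ≡ 162
162^2 ≡ 142
162^3 ≡ 270
162^4 ≡ 377
162^5 ≡ 29
162^6 ≡ 67
162^7 ≡ 329
162^10 ≡ 420
162^12 ≡ 279
162^14 ≡ 44
162^15 ≡ 392
162^20 ≡ 1
Thus |⟨162⟩| = ord(162) = 20.
Index = |(Z/421Z)^×| / |⟨162⟩| = 420 / 20 = 21.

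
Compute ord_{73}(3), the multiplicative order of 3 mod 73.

12

By Lagrange's theorem, ord_73(3) divides φ(73) = 73 − 1 = 72 = 2^3 · 3^2.
Divisors of 72: 1, 2, 3, 4, 6, 8, 9, 12, 18, 24, 36, 72.
Test each divisor d:
3^1 ≡ 3 (mod 73)
3^2 ≡ 9 (mod 73)
3^3 ≡ 27 (mod 73)
3^4 ≡ 8 (mod 73)
3^6 ≡ 72 (mod 73)
3^8 ≡ 64 (mod 73)
3^9 ≡ 46 (mod 73)
3^12 ≡ 1 (mod 73) ✓
The smallest such exponent is 12, so the order of 3 is 12.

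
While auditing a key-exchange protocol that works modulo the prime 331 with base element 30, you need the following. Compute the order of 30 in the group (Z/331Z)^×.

165

ord(30) | φ(331) = 331 − 1 = 330 = 2 · 3 · 5 · 11.
Divisors of 330: 1, 2, 3, 5, 6, 10, 11, 15, 22, 30, 33, 55, 66, 110, 165, 330.
Evaluate successive powers at the divisors of 330:
30^1 ≡ 30
30^2 ≡ 238
30^3 ≡ 189
30^5 ≡ 297
30^6 ≡ 304
30^10 ≡ 163
30^11 ≡ 256
30^15 ≡ 85
30^22 ≡ 329
30^30 ≡ 274
30^33 ≡ 150
30^55 ≡ 31
30^66 ≡ 323
30^110 ≡ 299
30^165 ≡ 1
So ord_331(30) = 165.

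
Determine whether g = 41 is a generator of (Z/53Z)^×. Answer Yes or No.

Yes

φ(53) = 53 − 1 = 52 = 2^2 · 13.
41 is a primitive root mod 53 iff 41^(φ(53)/q) ≢ 1 for every prime q | φ(53), i.e. q ∈ {2, 13}.
41^26 ≡ 52 (mod 53)  [q = 2: ≢ 1 ✓]
41^4 ≡ 13 (mod 53)  [q = 13: ≢ 1 ✓]
Every test exponent gives a nontrivial residue, hence 41 generates the full group.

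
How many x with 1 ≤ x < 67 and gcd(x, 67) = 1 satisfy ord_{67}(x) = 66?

φ(67) = 67 − 1 = 66 = 2 · 3 · 11.
(Z/67Z)^× is cyclic (|G| = 66); a cyclic group of order m has exactly φ(d) elements of each order d | m, and none otherwise.
66 = 2 · 3 · 11 divides 66, and φ(66) = 20.

20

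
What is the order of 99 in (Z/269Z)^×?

67

By Lagrange's theorem, ord_269(99) divides φ(269) = 269 − 1 = 268 = 2^2 · 67.
Divisors of 268: 1, 2, 4, 67, 134, 268.
Check 99^d mod 269 for each divisor in increasing order:
99^1 ≡ 99 (mod 269)
99^2 ≡ 117 (mod 269)
99^4 ≡ 239 (mod 269)
99^67 ≡ 1 (mod 269) ✓
Hence ord(99) = 67.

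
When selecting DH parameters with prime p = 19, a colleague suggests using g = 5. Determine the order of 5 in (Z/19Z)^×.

Since 5 ∈ (Z/19Z)^×, its order divides φ(19) = 19 − 1 = 18 = 2 · 3^2.
Divisors of 18: 1, 2, 3, 6, 9, 18.
Compute 5^d (mod 19) for the divisors d until we hit 1:
5^1 ≡ 5
5^2 ≡ 6
5^3 ≡ 11
5^6 ≡ 7
5^9 ≡ 1
Hence ord(5) = 9.

9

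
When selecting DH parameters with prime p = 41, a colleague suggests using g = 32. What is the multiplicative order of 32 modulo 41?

4

The order of 32 must divide φ(41) = 41 − 1 = 40 = 2^3 · 5.
Divisors of 40: 1, 2, 4, 5, 8, 10, 20, 40.
Test each divisor d:
32^1 ≡ 32
32^2 ≡ 40
32^4 ≡ 1
Therefore the multiplicative order of 32 modulo 41 is 4.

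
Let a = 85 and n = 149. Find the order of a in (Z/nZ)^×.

37

The order of 85 must divide φ(149) = 149 − 1 = 148 = 2^2 · 37.
Divisors of 148: 1, 2, 4, 37, 74, 148.
Check 85^d mod 149 for each divisor in increasing order:
85^1 ≡ 85 (mod 149)
85^2 ≡ 73 (mod 149)
85^4 ≡ 114 (mod 149)
85^37 ≡ 1 (mod 149) ✓
The smallest such exponent is 37, so the order of 85 is 37.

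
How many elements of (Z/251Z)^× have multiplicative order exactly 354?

0

φ(251) = 251 − 1 = 250 = 2 · 5^3.
Since (Z/251Z)^× is cyclic of order 250, the number of elements of order d is φ(d) when d | 250 and 0 otherwise.
354 does not divide 250, so no element of (Z/251Z)^× has order 354.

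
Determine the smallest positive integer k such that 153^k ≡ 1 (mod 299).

66

By Lagrange's theorem, ord_299(153) divides φ(299) = φ(13·23) = (13−1)·(23−1) = 12·22 = 264 = 2^3 · 3 · 11.
Divisors of 264: 1, 2, 3, 4, 6, 8, 11, 12, 22, 24, 33, 44, 66, 88, 132, 264.
Test each divisor d:
153^1 ≡ 153 (mod 299)
153^2 ≡ 87 (mod 299)
153^3 ≡ 155 (mod 299)
153^4 ≡ 94 (mod 299)
153^6 ≡ 105 (mod 299)
153^8 ≡ 165 (mod 299)
153^11 ≡ 160 (mod 299)
153^12 ≡ 261 (mod 299)
153^22 ≡ 185 (mod 299)
153^24 ≡ 248 (mod 299)
153^33 ≡ 298 (mod 299)
153^44 ≡ 139 (mod 299)
153^66 ≡ 1 (mod 299) ✓
So ord_299(153) = 66.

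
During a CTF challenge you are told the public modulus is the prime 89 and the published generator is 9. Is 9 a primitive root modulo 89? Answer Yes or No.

No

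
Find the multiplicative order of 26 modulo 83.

ord(26) | φ(83) = 83 − 1 = 82 = 2 · 41.
Divisors of 82: 1, 2, 41, 82.
Test each divisor d:
26^1 ≡ 26 (mod 83)
26^2 ≡ 12 (mod 83)
26^41 ≡ 1 (mod 83) ✓
Therefore the multiplicative order of 26 modulo 83 is 41.

41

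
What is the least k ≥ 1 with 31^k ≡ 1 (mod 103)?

By Lagrange's theorem, ord_103(31) divides φ(103) = 103 − 1 = 102 = 2 · 3 · 17.
Divisors of 102: 1, 2, 3, 6, 17, 34, 51, 102.
Check 31^d mod 103 for each divisor in increasing order:
31^1 ≡ 31 (mod 103)
31^2 ≡ 34 (mod 103)
31^3 ≡ 24 (mod 103)
31^6 ≡ 61 (mod 103)
31^17 ≡ 102 (mod 103)
31^34 ≡ 1 (mod 103) ✓
So ord_103(31) = 34.

34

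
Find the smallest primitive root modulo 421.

φ(421) = 421 − 1 = 420 = 2^2 · 3 · 5 · 7.
g is a primitive root iff g^(420/q) ≢ 1 (mod 421) for each prime q ∈ {2, 3, 5, 7}.
g = 2: 2^210 ≡ 420; 2^140 ≡ 400; 2^84 ≡ 279; 2^60 ≡ 370 — none is 1, so 2 is a primitive root.
So 2 is the smallest generator of (Z/421Z)^×.

2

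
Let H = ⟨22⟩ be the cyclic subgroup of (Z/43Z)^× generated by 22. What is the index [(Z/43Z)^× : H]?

3

The order of 22 must divide φ(43) = 43 − 1 = 42 = 2 · 3 · 7.
Divisors of 42: 1, 2, 3, 6, 7, 14, 21, 42.
Check 22^d mod 43 for each divisor in increasing order:
22^1 ≡ 22
22^2 ≡ 11
22^3 ≡ 27
22^6 ≡ 41
22^7 ≡ 42
22^14 ≡ 1
The order of 22 is 14, so the subgroup it generates has 14 elements.
The index is φ(43) / ord(22) = 42 / 14 = 3.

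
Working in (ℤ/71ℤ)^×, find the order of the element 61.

70

The order of 61 must divide φ(71) = 71 − 1 = 70 = 2 · 5 · 7.
Divisors of 70: 1, 2, 5, 7, 10, 14, 35, 70.
Compute 61^d (mod 71) for the divisors d until we hit 1:
61^1 ≡ 61
61^2 ≡ 29
61^5 ≡ 39
61^7 ≡ 66
61^10 ≡ 30
61^14 ≡ 25
61^35 ≡ 70
61^70 ≡ 1
Therefore the multiplicative order of 61 modulo 71 is 70.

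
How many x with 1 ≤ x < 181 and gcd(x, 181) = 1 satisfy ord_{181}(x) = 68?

0

φ(181) = 181 − 1 = 180 = 2^2 · 3^2 · 5.
Since (Z/181Z)^× is cyclic of order 180, the number of elements of order d is φ(d) when d | 180 and 0 otherwise.
Here 180 is not a multiple of 68, so there are no elements of order 68.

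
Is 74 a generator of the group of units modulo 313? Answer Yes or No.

φ(313) = 313 − 1 = 312 = 2^3 · 3 · 13.
An element g generates (Z/313Z)^× iff g^(312/q) ≢ 1 (mod 313) for each prime q ∈ {2, 3, 13}.
74^156 ≡ 312 (mod 313)  [q = 2: ≢ 1 ✓]
74^104 ≡ 98 (mod 313)  [q = 3: ≢ 1 ✓]
74^24 ≡ 277 (mod 313)  [q = 13: ≢ 1 ✓]
None equal 1, so ord_313(74) = 312: 74 is a primitive root.

Yes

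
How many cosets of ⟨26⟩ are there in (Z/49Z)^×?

1

ord(26) | φ(49) = φ(7^2) = 7·(7−1) = 42 = 2 · 3 · 7.
Divisors of 42: 1, 2, 3, 6, 7, 14, 21, 42.
Check 26^d mod 49 for each divisor in increasing order:
26^1 ≡ 26 (mod 49)
26^2 ≡ 39 (mod 49)
26^3 ≡ 34 (mod 49)
26^6 ≡ 29 (mod 49)
26^7 ≡ 19 (mod 49)
26^14 ≡ 18 (mod 49)
26^21 ≡ 48 (mod 49)
26^42 ≡ 1 (mod 49) ✓
So ord_49(26) = 42, hence |⟨26⟩| = 42.
Index = |(Z/49Z)^×| / |⟨26⟩| = 42 / 42 = 1.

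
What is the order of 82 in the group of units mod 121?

55

By Lagrange's theorem, ord_121(82) divides φ(121) = φ(11^2) = 11·(11−1) = 110 = 2 · 5 · 11.
Divisors of 110: 1, 2, 5, 10, 11, 22, 55, 110.
Check 82^d mod 121 for each divisor in increasing order:
82^1 ≡ 82 (mod 121)
82^2 ≡ 69 (mod 121)
82^5 ≡ 56 (mod 121)
82^10 ≡ 111 (mod 121)
82^11 ≡ 27 (mod 121)
82^22 ≡ 3 (mod 121)
82^55 ≡ 1 (mod 121) ✓
The smallest such exponent is 55, so the order of 82 is 55.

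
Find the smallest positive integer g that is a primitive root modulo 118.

11

φ(118) = φ(2)·φ(59) = 1·58 = 58 = 2 · 29.
g is a primitive root iff g^(58/q) ≢ 1 (mod 118) for each prime q ∈ {2, 29}.
g = 2: gcd(2, 118) = 2 > 1, not a unit — skip.
g = 3: 3^29 ≡ 1 — hits 1, so not a primitive root.
g = 4: gcd(4, 118) = 2 > 1, not a unit — skip.
g = 5: 5^29 ≡ 1 — hits 1, so not a primitive root.
g = 6: gcd(6, 118) = 2 > 1, not a unit — skip.
g = 7: 7^29 ≡ 1 — hits 1, so not a primitive root.
g = 8: gcd(8, 118) = 2 > 1, not a unit — skip.
g = 9: 9^29 ≡ 1 — hits 1, so not a primitive root.
g = 10: gcd(10, 118) = 2 > 1, not a unit — skip.
g = 11: 11^29 ≡ 117; 11^2 ≡ 3 — none is 1, so 11 is a primitive root.
Hence the least primitive root of 118 is 11.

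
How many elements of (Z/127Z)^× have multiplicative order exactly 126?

φ(127) = 127 − 1 = 126 = 2 · 3^2 · 7.
Since (Z/127Z)^× is cyclic of order 126, the number of elements of order d is φ(d) when d | 126 and 0 otherwise.
126 = 2 · 3^2 · 7 divides 126, and φ(126) = 36.

36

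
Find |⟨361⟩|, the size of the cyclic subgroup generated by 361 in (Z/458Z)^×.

57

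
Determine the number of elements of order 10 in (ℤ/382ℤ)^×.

4

φ(382) = φ(2)·φ(191) = 1·190 = 190 = 2 · 5 · 19.
In a cyclic group of order 190, there are φ(d) elements of order d for each divisor d of 190, and zero for non-divisors.
10 = 2 · 5 divides 190, and φ(10) = 4.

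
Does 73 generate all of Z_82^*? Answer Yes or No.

φ(82) = φ(2)·φ(41) = 1·40 = 40 = 2^3 · 5.
73 is a primitive root mod 82 iff 73^(φ(82)/q) ≢ 1 for every prime q | φ(82), i.e. q ∈ {2, 5}.
73^20 ≡ 1 (mod 82)  [q = 2: ≡ 1 ✗]
73^8 ≡ 1 (mod 82)  [q = 5: ≡ 1 ✗]
73^20 ≡ 1 shows ord(73) | 20, strictly less than φ(82); not a primitive root.

No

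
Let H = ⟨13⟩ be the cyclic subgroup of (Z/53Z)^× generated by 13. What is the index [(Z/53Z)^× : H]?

4

By Lagrange's theorem, ord_53(13) divides φ(53) = 53 − 1 = 52 = 2^2 · 13.
Divisors of 52: 1, 2, 4, 13, 26, 52.
Check 13^d mod 53 for each divisor in increasing order:
13^1 ≡ 13 (mod 53)
13^2 ≡ 10 (mod 53)
13^4 ≡ 47 (mod 53)
13^13 ≡ 1 (mod 53) ✓
The order of 13 is 13, so the subgroup it generates has 13 elements.
Index = |(Z/53Z)^×| / |⟨13⟩| = 52 / 13 = 4.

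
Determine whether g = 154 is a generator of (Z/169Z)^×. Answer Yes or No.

Yes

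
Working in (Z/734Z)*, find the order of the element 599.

122

Since 599 ∈ (Z/734Z)^×, its order divides φ(734) = φ(2)·φ(367) = 1·366 = 366 = 2 · 3 · 61.
Divisors of 366: 1, 2, 3, 6, 61, 122, 183, 366.
Compute 599^d (mod 734) for the divisors d until we hit 1:
599^1 ≡ 599
599^2 ≡ 609
599^3 ≡ 727
599^6 ≡ 49
599^61 ≡ 733
599^122 ≡ 1
So ord_734(599) = 122.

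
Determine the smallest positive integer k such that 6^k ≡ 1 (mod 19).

The order of 6 must divide φ(19) = 19 − 1 = 18 = 2 · 3^2.
Divisors of 18: 1, 2, 3, 6, 9, 18.
Compute 6^d (mod 19) for the divisors d until we hit 1:
6^1 ≡ 6 (mod 19)
6^2 ≡ 17 (mod 19)
6^3 ≡ 7 (mod 19)
6^6 ≡ 11 (mod 19)
6^9 ≡ 1 (mod 19) ✓
The smallest such exponent is 9, so the order of 6 is 9.

9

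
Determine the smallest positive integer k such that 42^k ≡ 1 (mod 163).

ord(42) | φ(163) = 163 − 1 = 162 = 2 · 3^4.
Divisors of 162: 1, 2, 3, 6, 9, 18, 27, 54, 81, 162.
Compute 42^d (mod 163) for the divisors d until we hit 1:
42^1 ≡ 42
42^2 ≡ 134
42^3 ≡ 86
42^6 ≡ 61
42^9 ≡ 30
42^18 ≡ 85
42^27 ≡ 105
42^54 ≡ 104
42^81 ≡ 162
42^162 ≡ 1
So ord_163(42) = 162.

162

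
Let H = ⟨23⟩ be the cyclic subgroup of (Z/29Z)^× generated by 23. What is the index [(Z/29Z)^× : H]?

The order of 23 must divide φ(29) = 29 − 1 = 28 = 2^2 · 7.
Divisors of 28: 1, 2, 4, 7, 14, 28.
Test each divisor d:
23^1 ≡ 23 (mod 29)
23^2 ≡ 7 (mod 29)
23^4 ≡ 20 (mod 29)
23^7 ≡ 1 (mod 29) ✓
Thus |⟨23⟩| = ord(23) = 7.
The index is φ(29) / ord(23) = 28 / 7 = 4.

4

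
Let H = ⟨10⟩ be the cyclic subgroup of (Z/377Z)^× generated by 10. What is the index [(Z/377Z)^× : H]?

Since 10 ∈ (Z/377Z)^×, its order divides φ(377) = φ(13·29) = (13−1)·(29−1) = 12·28 = 336 = 2^4 · 3 · 7.
Divisors of 336: 1, 2, 3, 4, 6, 7, 8, 12, 14, 16, 21, 24, 28, 42, 48, 56, 84, 112, 168, 336.
Evaluate successive powers at the divisors of 336:
10^1 ≡ 10 (mod 377)
10^2 ≡ 100 (mod 377)
10^3 ≡ 246 (mod 377)
10^4 ≡ 198 (mod 377)
10^6 ≡ 196 (mod 377)
10^7 ≡ 75 (mod 377)
10^8 ≡ 373 (mod 377)
10^12 ≡ 339 (mod 377)
10^14 ≡ 347 (mod 377)
10^16 ≡ 16 (mod 377)
10^21 ≡ 12 (mod 377)
10^24 ≡ 313 (mod 377)
10^28 ≡ 146 (mod 377)
10^42 ≡ 144 (mod 377)
10^48 ≡ 326 (mod 377)
10^56 ≡ 204 (mod 377)
10^84 ≡ 1 (mod 377) ✓
Thus |⟨10⟩| = ord(10) = 84.
The index is φ(377) / ord(10) = 336 / 84 = 4.

4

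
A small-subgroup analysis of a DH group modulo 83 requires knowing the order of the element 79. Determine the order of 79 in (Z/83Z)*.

The order of 79 must divide φ(83) = 83 − 1 = 82 = 2 · 41.
Divisors of 82: 1, 2, 41, 82.
Check 79^d mod 83 for each divisor in increasing order:
79^1 ≡ 79
79^2 ≡ 16
79^41 ≡ 82
79^82 ≡ 1
Hence ord(79) = 82.

82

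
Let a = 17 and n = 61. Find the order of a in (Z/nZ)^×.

60

By Lagrange's theorem, ord_61(17) divides φ(61) = 61 − 1 = 60 = 2^2 · 3 · 5.
Divisors of 60: 1, 2, 3, 4, 5, 6, 10, 12, 15, 20, 30, 60.
Compute 17^d (mod 61) for the divisors d until we hit 1:
17^1 ≡ 17 (mod 61)
17^2 ≡ 45 (mod 61)
17^3 ≡ 33 (mod 61)
17^4 ≡ 12 (mod 61)
17^5 ≡ 21 (mod 61)
17^6 ≡ 52 (mod 61)
17^10 ≡ 14 (mod 61)
17^12 ≡ 20 (mod 61)
17^15 ≡ 50 (mod 61)
17^20 ≡ 13 (mod 61)
17^30 ≡ 60 (mod 61)
17^60 ≡ 1 (mod 61) ✓
So ord_61(17) = 60.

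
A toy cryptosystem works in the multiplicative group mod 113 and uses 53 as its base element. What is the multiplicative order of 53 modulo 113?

The order of 53 must divide φ(113) = 113 − 1 = 112 = 2^4 · 7.
Divisors of 112: 1, 2, 4, 7, 8, 14, 16, 28, 56, 112.
Test each divisor d:
53^1 ≡ 53 (mod 113)
53^2 ≡ 97 (mod 113)
53^4 ≡ 30 (mod 113)
53^7 ≡ 98 (mod 113)
53^8 ≡ 109 (mod 113)
53^14 ≡ 112 (mod 113)
53^16 ≡ 16 (mod 113)
53^28 ≡ 1 (mod 113) ✓
Therefore the multiplicative order of 53 modulo 113 is 28.

28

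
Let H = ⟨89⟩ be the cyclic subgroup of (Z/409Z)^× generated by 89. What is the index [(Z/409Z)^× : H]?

By Lagrange's theorem, ord_409(89) divides φ(409) = 409 − 1 = 408 = 2^3 · 3 · 17.
Divisors of 408: 1, 2, 3, 4, 6, 8, 12, 17, 24, 34, 51, 68, 102, 136, 204, 408.
Evaluate successive powers at the divisors of 408:
89^1 ≡ 89
89^2 ≡ 150
89^3 ≡ 262
89^4 ≡ 5
89^6 ≡ 341
89^8 ≡ 25
89^12 ≡ 125
89^17 ≡ 1
So ord_409(89) = 17, hence |⟨89⟩| = 17.
The index is φ(409) / ord(89) = 408 / 17 = 24.

24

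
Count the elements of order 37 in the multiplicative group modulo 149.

36

φ(149) = 149 − 1 = 148 = 2^2 · 37.
Since (Z/149Z)^× is cyclic of order 148, the number of elements of order d is φ(d) when d | 148 and 0 otherwise.
37 | 148, and φ(37) = 37 − 1 = 36.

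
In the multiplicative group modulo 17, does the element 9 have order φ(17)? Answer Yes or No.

No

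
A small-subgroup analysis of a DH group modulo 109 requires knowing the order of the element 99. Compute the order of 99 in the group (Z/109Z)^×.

108

ord(99) | φ(109) = 109 − 1 = 108 = 2^2 · 3^3.
Divisors of 108: 1, 2, 3, 4, 6, 9, 12, 18, 27, 36, 54, 108.
Evaluate successive powers at the divisors of 108:
99^1 ≡ 99 (mod 109)
99^2 ≡ 100 (mod 109)
99^3 ≡ 90 (mod 109)
99^4 ≡ 81 (mod 109)
99^6 ≡ 34 (mod 109)
99^9 ≡ 8 (mod 109)
99^12 ≡ 66 (mod 109)
99^18 ≡ 64 (mod 109)
99^27 ≡ 76 (mod 109)
99^36 ≡ 63 (mod 109)
99^54 ≡ 108 (mod 109)
99^108 ≡ 1 (mod 109) ✓
Therefore the multiplicative order of 99 modulo 109 is 108.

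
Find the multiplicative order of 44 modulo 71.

70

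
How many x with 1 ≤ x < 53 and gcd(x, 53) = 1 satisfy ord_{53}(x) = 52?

24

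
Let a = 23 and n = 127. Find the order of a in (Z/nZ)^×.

126

The order of 23 must divide φ(127) = 127 − 1 = 126 = 2 · 3^2 · 7.
Divisors of 126: 1, 2, 3, 6, 7, 9, 14, 18, 21, 42, 63, 126.
Test each divisor d:
23^1 ≡ 23 (mod 127)
23^2 ≡ 21 (mod 127)
23^3 ≡ 102 (mod 127)
23^6 ≡ 117 (mod 127)
23^7 ≡ 24 (mod 127)
23^9 ≡ 123 (mod 127)
23^14 ≡ 68 (mod 127)
23^18 ≡ 16 (mod 127)
23^21 ≡ 108 (mod 127)
23^42 ≡ 107 (mod 127)
23^63 ≡ 126 (mod 127)
23^126 ≡ 1 (mod 127) ✓
The smallest such exponent is 126, so the order of 23 is 126.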